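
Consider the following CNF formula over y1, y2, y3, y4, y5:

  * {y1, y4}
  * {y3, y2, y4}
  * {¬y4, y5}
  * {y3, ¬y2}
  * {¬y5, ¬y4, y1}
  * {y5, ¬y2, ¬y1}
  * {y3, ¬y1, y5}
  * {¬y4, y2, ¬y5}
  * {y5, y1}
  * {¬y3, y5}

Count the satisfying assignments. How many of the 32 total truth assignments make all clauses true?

3

The models are:
  y1=1 y2=0 y3=1 y4=0 y5=1
  y1=1 y2=1 y3=1 y4=0 y5=1
  y1=1 y2=1 y3=1 y4=1 y5=1
That's 3 in total.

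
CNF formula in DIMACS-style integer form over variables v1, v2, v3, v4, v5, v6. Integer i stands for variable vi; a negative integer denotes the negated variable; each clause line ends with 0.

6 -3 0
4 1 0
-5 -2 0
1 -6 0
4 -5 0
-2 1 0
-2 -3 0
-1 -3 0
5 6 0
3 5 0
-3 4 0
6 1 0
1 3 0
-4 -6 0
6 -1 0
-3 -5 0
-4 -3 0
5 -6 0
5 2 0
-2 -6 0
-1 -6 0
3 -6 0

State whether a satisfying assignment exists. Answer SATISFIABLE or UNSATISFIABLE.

UNSATISFIABLE

v6 = True:
  propagation gives v1=True; an empty clause results — contradiction.
v6 = False:
  propagation gives v3=False, v5=True, v2=False, v4=True; an empty clause results — contradiction.
Every branch closes, so no satisfying assignment exists.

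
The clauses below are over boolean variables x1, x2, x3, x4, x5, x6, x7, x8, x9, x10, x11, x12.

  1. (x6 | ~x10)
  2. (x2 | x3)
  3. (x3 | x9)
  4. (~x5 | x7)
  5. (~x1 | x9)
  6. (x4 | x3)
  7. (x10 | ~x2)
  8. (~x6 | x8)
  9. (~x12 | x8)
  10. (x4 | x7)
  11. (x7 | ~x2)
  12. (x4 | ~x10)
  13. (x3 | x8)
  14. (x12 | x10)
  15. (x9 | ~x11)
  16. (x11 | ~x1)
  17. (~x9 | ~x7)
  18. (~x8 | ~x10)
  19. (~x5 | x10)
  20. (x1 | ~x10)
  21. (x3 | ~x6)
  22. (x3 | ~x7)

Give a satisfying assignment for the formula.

x1=0, x2=0, x3=1, x4=0, x5=0, x6=1, x7=1, x8=1, x9=0, x10=0, x11=0, x12=1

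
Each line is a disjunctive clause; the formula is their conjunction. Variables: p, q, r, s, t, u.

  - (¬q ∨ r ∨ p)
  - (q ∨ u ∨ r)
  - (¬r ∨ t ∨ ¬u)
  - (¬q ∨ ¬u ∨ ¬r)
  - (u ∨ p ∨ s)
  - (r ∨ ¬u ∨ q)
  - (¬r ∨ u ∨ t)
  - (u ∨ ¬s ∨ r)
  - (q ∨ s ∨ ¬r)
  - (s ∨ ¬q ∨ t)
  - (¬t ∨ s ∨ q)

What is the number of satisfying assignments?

11

Case analysis on r and q:
  r=T, q=T: remaining (p,s,t,u) ∈ {(F,T,T,F); (T,F,T,F); (T,T,T,F)} — 3.
  r=T, q=F: remaining (p,s,t,u) ∈ {(F,T,T,F); (F,T,T,T); (T,T,T,F); (T,T,T,T)} — 4.
  r=F, q=T: remaining (p,s,t,u) ∈ {(T,F,T,F); (T,F,T,T); (T,T,F,T); (T,T,T,T)} — 4.
  r=F, q=F: a clause becomes empty — 0.
Total: 3 + 4 + 4 + 0 = 11.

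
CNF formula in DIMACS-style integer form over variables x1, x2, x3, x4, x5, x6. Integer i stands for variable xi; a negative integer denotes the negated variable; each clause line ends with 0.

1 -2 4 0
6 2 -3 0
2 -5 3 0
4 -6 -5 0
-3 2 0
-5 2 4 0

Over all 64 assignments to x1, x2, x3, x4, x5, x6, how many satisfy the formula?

Case analysis on x2 and x3:
  x2=1, x3=1: 11 of the 16 assignments to (x1,x4,x5,x6) work.
  x2=1, x3=0: 11 of the 16 assignments to (x1,x4,x5,x6) work.
  x2=0, x3=1: a clause becomes empty — 0.
  x2=0, x3=0: forces x5=0; x1, x4, x6 free → 2^3 = 8.
Total: 11 + 11 + 0 + 8 = 30.

30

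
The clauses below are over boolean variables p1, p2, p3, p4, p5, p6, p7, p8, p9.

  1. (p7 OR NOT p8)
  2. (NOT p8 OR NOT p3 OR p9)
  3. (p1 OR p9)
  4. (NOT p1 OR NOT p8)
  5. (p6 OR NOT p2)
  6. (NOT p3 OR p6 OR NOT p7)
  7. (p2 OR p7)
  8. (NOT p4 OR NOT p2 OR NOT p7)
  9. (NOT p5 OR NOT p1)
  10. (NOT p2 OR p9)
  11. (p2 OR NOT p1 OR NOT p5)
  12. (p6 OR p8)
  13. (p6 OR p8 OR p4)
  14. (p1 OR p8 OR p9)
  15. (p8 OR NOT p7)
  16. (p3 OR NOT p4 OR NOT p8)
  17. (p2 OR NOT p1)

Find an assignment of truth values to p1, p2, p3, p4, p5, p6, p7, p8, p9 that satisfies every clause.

p1=0, p2=1, p3=1, p4=0, p5=1, p6=1, p7=1, p8=1, p9=1

Pure literal: p6 appears only positively; assign p6 = True.
p9 occurs only positively in the remaining clauses — set p9 = True.
Set p1 = False and propagate.
Try p2 = True.
Set p3 = True and propagate.
For the remaining variables, p4 = False, p5 = True, p7 = True, p8 = True works.
Every clause has at least one true literal under this assignment.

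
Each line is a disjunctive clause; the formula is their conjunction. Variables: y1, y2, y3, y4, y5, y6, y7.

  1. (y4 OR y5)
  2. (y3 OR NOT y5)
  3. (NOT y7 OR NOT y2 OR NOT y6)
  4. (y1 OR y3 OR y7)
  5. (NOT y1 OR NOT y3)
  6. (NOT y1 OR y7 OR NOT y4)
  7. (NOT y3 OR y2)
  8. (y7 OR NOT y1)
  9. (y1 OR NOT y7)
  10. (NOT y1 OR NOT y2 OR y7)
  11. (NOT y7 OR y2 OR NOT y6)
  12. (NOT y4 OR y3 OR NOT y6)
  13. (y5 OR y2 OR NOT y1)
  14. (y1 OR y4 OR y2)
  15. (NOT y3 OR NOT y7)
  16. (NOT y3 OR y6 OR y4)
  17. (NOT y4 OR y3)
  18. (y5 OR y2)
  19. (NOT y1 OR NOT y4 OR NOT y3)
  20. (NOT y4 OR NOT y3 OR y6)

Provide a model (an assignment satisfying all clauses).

Branch on y1: take y1 = False.
  then y7 is forced to False.
  then y3 is forced to True.
  then y2 is forced to True.
Set y4 = False and propagate.
  then y5 is forced to True.
  then y6 is forced to True.
Every clause has at least one true literal under this assignment.

y1=False  y2=True  y3=True  y4=False  y5=True  y6=True  y7=False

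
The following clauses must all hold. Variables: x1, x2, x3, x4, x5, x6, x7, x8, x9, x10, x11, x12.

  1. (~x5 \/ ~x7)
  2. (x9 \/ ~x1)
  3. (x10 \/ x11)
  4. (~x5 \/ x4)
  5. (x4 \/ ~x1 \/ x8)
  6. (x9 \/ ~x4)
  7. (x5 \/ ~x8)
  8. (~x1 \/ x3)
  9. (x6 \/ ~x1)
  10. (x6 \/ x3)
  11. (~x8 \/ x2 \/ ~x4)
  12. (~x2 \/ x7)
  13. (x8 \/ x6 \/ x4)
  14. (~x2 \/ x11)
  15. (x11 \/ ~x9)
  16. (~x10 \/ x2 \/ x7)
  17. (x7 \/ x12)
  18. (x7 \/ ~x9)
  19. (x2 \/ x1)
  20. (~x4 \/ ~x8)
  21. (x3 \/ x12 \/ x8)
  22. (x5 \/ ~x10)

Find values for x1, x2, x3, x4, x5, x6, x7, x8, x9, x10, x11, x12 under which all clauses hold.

x1 = 1, x2 = 1, x3 = 1, x4 = 1, x5 = 0, x6 = 1, x7 = 1, x8 = 0, x9 = 1, x10 = 0, x11 = 1, x12 = 0

Check each clause:
  1. (~x7 \/ ~x5) — ~x5 is true.
  2. (x9 \/ ~x1) — x9 is true.
  3. (x11 \/ x10) — x11 is true.
  4. (x4 \/ ~x5) — ~x5 is true.
  5. (x8 \/ x4 \/ ~x1) — x4 is true.
  6. (~x4 \/ x9) — x9 is true.
  7. (~x8 \/ x5) — ~x8 is true.
  8. (x3 \/ ~x1) — x3 is true.
  9. (x6 \/ ~x1) — x6 is true.
  10. (x3 \/ x6) — x3 is true.
  11. (x2 \/ ~x8 \/ ~x4) — ~x8 is true.
  12. (~x2 \/ x7) — x7 is true.
  13. (x8 \/ x4 \/ x6) — x4 is true.
  14. (x11 \/ ~x2) — x11 is true.
  15. (x11 \/ ~x9) — x11 is true.
  16. (x2 \/ ~x10 \/ x7) — x2 is true.
  17. (x7 \/ x12) — x7 is true.
  18. (x7 \/ ~x9) — x7 is true.
  19. (x1 \/ x2) — x1 is true.
  20. (~x4 \/ ~x8) — ~x8 is true.
  21. (x12 \/ x8 \/ x3) — x3 is true.
  22. (~x10 \/ x5) — ~x10 is true.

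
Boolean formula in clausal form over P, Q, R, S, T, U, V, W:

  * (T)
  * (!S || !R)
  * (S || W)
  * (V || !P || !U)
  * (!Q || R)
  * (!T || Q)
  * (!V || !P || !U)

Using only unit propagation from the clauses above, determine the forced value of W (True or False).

True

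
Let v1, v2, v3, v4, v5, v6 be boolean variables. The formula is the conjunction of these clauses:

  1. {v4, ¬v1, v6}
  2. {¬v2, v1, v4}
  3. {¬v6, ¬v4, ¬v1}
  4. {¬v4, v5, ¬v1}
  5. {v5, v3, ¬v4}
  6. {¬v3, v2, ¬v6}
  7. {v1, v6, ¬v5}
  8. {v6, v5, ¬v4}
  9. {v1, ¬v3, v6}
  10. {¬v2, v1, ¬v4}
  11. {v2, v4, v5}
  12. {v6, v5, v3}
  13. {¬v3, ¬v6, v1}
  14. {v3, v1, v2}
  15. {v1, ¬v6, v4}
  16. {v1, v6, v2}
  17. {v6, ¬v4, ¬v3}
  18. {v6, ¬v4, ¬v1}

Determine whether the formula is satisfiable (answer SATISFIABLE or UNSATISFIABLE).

SATISFIABLE

Set v1 = True and propagate.
For the remaining variables, v2 = True, v3 = True, v4 = False, v5 = True, v6 = True works.
Every clause has at least one true literal under this assignment.
So v1 = T, v2 = T, v3 = T, v4 = F, v5 = T, v6 = T is a satisfying assignment.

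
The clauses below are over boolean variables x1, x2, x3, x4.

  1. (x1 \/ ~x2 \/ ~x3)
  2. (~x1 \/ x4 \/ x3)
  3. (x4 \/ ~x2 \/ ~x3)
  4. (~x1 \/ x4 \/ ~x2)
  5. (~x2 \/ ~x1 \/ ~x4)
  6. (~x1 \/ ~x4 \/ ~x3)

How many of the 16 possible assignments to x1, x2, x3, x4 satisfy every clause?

Split on x1, then x4.
  x1=T, x4=T: remaining (x2,x3) ∈ {(F,F)} — 1.
  x1=T, x4=F: remaining (x2,x3) ∈ {(F,T)} — 1.
  x1=F, x4=T: remaining (x2,x3) ∈ {(F,F); (F,T); (T,F)} — 3.
  x1=F, x4=F: remaining (x2,x3) ∈ {(F,F); (F,T); (T,F)} — 3.
Total: 1 + 1 + 3 + 3 = 8.

8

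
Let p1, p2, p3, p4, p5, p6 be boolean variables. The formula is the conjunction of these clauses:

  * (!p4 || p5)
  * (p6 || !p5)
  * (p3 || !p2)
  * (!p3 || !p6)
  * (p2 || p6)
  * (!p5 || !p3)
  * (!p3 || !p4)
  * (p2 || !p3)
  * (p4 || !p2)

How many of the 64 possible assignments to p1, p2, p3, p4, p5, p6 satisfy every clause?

6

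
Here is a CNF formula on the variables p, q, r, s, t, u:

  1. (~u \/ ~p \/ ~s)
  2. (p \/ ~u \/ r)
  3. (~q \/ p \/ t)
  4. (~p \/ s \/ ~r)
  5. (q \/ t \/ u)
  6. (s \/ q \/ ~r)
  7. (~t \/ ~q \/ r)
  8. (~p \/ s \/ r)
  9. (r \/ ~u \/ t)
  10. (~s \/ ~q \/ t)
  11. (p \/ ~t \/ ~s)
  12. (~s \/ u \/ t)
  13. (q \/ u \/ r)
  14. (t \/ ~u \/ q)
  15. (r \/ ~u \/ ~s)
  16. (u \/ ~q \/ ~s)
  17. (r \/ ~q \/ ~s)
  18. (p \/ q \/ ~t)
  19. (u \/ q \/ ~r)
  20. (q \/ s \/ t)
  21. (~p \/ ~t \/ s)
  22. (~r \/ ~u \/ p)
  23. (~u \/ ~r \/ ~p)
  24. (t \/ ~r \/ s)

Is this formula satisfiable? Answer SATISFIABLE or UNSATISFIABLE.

Set p = False and propagate.
The remaining clauses are satisfied by q = True, r = True, s = False, t = True, u = False.
Every clause has at least one true literal under this assignment.
So p = F  q = T  r = T  s = F  t = T  u = F is a satisfying assignment.

SATISFIABLE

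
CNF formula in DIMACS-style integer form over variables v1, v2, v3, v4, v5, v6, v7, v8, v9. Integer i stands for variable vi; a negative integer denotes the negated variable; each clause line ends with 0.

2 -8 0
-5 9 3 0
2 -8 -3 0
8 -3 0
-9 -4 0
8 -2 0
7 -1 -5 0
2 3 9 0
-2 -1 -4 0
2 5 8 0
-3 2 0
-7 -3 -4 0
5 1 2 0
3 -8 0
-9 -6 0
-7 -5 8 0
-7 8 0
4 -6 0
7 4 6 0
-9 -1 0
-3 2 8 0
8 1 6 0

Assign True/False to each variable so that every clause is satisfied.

Try v1 = False.
Set v2 = True and propagate.
  then v8 is forced to True.
  then v3 is forced to True.
Try v4 = True.
  then v9 is forced to False.
  then v7 is forced to False.
v5, v6 are now unconstrained; take v5 = True, v6 = False.
Check each clause:
  1. (v2 ∨ ¬v8) — v2 is true.
  2. (v9 ∨ v3 ∨ ¬v5) — v3 is true.
  3. (¬v8 ∨ ¬v3 ∨ v2) — v2 is true.
  4. (v8 ∨ ¬v3) — v8 is true.
  5. (¬v4 ∨ ¬v9) — ¬v9 is true.
  6. (¬v2 ∨ v8) — v8 is true.
  7. (¬v5 ∨ ¬v1 ∨ v7) — ¬v1 is true.
  8. (v9 ∨ v3 ∨ v2) — v2 is true.
  9. (¬v1 ∨ ¬v2 ∨ ¬v4) — ¬v1 is true.
  10. (v8 ∨ v2 ∨ v5) — v8 is true.
  11. (v2 ∨ ¬v3) — v2 is true.
  12. (¬v3 ∨ ¬v4 ∨ ¬v7) — ¬v7 is true.
  13. (v1 ∨ v2 ∨ v5) — v2 is true.
  14. (v3 ∨ ¬v8) — v3 is true.
  15. (¬v6 ∨ ¬v9) — ¬v6 is true.
  16. (¬v5 ∨ v8 ∨ ¬v7) — v8 is true.
  17. (¬v7 ∨ v8) — v8 is true.
  18. (¬v6 ∨ v4) — ¬v6 is true.
  19. (v4 ∨ v6 ∨ v7) — v4 is true.
  20. (¬v9 ∨ ¬v1) — ¬v1 is true.
  21. (v2 ∨ ¬v3 ∨ v8) — v8 is true.
  22. (v8 ∨ v1 ∨ v6) — v8 is true.

v1=F, v2=T, v3=T, v4=T, v5=T, v6=F, v7=F, v8=T, v9=F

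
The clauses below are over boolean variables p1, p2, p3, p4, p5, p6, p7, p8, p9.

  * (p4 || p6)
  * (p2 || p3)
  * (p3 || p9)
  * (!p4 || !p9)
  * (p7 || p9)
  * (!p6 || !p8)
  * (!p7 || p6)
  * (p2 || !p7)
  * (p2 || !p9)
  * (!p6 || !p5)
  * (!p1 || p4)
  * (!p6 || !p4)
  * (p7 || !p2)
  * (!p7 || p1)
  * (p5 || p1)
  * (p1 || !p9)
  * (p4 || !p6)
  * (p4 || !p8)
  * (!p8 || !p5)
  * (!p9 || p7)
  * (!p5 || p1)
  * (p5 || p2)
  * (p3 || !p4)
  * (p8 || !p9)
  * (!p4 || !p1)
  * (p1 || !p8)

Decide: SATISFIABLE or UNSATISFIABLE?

UNSATISFIABLE

p4 = True:
  propagation gives p9=False, p3=True, p7=True, p6=True; an empty clause results — contradiction.
p4 = False:
  propagation gives p6=True; an empty clause results — contradiction.
Every branch closes, so no satisfying assignment exists.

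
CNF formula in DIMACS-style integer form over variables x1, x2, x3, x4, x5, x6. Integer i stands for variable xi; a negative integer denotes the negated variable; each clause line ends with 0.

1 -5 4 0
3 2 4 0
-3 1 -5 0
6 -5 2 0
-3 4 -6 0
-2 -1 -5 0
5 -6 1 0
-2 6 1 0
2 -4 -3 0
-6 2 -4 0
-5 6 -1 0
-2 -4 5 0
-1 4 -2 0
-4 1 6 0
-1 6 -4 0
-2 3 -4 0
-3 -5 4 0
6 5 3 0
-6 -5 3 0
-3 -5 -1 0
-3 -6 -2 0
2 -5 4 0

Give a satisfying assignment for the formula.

Set x1 = False and propagate.
Set x2 = False and propagate.
For the remaining variables, x3 = True, x4 = False, x5 = False, x6 = False works.
Every clause has at least one true literal under this assignment.

x1=0, x2=0, x3=1, x4=0, x5=0, x6=0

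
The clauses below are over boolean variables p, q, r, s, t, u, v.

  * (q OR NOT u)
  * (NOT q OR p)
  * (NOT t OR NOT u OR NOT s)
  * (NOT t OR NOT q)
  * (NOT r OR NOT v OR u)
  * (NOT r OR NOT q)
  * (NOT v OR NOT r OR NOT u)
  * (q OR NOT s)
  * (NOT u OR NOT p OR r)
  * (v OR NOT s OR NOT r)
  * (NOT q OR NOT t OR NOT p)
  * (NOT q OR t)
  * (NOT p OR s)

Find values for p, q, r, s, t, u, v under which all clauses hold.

p=F, q=F, r=F, s=F, t=F, u=F, v=T

Check each clause:
  1. (NOT u OR q) — NOT u is true.
  2. (NOT q OR p) — NOT q is true.
  3. (NOT u OR NOT t OR NOT s) — NOT u is true.
  4. (NOT t OR NOT q) — NOT t is true.
  5. (NOT v OR u OR NOT r) — NOT r is true.
  6. (NOT r OR NOT q) — NOT r is true.
  7. (NOT u OR NOT v OR NOT r) — NOT u is true.
  8. (NOT s OR q) — NOT s is true.
  9. (NOT p OR r OR NOT u) — NOT u is true.
  10. (v OR NOT s OR NOT r) — NOT s is true.
  11. (NOT t OR NOT p OR NOT q) — NOT t is true.
  12. (NOT q OR t) — NOT q is true.
  13. (NOT p OR s) — NOT p is true.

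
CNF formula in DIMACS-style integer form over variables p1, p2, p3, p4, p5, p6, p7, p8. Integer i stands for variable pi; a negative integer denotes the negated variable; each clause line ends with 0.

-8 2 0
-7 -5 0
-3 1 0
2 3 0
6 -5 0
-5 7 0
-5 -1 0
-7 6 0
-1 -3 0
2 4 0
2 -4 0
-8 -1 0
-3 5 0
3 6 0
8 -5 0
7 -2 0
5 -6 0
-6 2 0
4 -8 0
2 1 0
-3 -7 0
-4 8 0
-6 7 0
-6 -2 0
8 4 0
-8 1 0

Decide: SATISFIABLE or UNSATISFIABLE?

UNSATISFIABLE

p2 = True:
  propagation gives p7=True, p5=False, p6=True; an empty clause results — contradiction.
p2 = False:
  propagation gives p8=False, p3=True, p1=True; an empty clause results — contradiction.
Every branch closes, so no satisfying assignment exists.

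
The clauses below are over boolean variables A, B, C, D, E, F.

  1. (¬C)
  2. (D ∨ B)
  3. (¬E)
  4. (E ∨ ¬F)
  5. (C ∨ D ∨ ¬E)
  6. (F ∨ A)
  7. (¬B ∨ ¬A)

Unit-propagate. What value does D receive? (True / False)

True

Unit clause (¬C) sets C = False.
(¬E) stands alone — E = False.
(E ∨ ¬F) with E = False leaves only ¬F, so F = False.
In (A ∨ F), F is now false; A must hold, so A = True.
(¬B ∨ ¬A) with A = True leaves only ¬B, so B = False.
(B ∨ D): since B = False, the clause reduces to (D). D = True.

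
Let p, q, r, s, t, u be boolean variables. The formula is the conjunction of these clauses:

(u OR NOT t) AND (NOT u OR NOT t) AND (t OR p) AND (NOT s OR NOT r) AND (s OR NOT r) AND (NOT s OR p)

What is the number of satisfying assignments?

Split on s, then t.
  s=T, t=T: a clause becomes empty — 0.
  s=T, t=F: remaining (p,q,r,u) ∈ {(T,F,F,F); (T,F,F,T); (T,T,F,F); (T,T,F,T)} — 4.
  s=F, t=T: a clause becomes empty — 0.
  s=F, t=F: remaining (p,q,r,u) ∈ {(T,F,F,F); (T,F,F,T); (T,T,F,F); (T,T,F,T)} — 4.
Total: 0 + 4 + 0 + 4 = 8.

8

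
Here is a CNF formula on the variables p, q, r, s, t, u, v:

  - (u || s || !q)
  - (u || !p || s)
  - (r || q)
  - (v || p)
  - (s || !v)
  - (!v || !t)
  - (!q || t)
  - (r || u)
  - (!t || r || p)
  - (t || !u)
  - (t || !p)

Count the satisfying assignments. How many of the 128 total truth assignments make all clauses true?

Case analysis on t and p:
  t=1, p=1: 8 of the 32 assignments to (q,r,s,u,v) work.
  t=1, p=0: a clause becomes empty — 0.
  t=0, p=1: a clause becomes empty — 0.
  t=0, p=0: remaining (q,r,s,u,v) ∈ {(0,1,1,0,1)} — 1.
Total: 8 + 0 + 0 + 1 = 9.

9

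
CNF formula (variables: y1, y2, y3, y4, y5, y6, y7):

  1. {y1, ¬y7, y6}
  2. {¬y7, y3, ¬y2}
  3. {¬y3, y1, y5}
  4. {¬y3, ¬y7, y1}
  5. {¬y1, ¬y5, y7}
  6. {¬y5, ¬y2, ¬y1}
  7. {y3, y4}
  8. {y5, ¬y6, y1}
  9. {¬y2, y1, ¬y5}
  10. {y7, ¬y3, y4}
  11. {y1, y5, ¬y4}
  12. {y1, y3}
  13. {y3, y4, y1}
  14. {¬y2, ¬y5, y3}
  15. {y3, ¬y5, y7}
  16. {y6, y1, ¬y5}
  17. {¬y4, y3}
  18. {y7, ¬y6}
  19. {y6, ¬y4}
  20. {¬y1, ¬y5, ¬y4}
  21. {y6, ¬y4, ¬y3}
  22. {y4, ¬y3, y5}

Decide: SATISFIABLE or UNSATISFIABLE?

Branch on y1: take y1 = True.
Set y2 = True and propagate.
  then y5 is forced to False.
Branch on y3: take y3 = True.
  then y4 is forced to True.
  then y6 is forced to True.
  then y7 is forced to True.
Every clause has at least one true literal under this assignment.
So y1=True  y2=True  y3=True  y4=True  y5=False  y6=True  y7=True is a satisfying assignment.

SATISFIABLE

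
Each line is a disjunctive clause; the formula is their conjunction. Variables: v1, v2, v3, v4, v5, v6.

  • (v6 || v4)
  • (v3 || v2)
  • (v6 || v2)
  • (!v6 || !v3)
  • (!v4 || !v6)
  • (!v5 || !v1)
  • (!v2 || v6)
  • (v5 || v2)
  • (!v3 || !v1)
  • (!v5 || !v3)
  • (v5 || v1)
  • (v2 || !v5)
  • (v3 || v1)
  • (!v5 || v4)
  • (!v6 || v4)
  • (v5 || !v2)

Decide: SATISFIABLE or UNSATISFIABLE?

v5 = True:
  propagation gives v1=False, v3=False; an empty clause results — contradiction.
v5 = False:
  propagation gives v2=True; an empty clause results — contradiction.
Every branch closes, so no satisfying assignment exists.

UNSATISFIABLE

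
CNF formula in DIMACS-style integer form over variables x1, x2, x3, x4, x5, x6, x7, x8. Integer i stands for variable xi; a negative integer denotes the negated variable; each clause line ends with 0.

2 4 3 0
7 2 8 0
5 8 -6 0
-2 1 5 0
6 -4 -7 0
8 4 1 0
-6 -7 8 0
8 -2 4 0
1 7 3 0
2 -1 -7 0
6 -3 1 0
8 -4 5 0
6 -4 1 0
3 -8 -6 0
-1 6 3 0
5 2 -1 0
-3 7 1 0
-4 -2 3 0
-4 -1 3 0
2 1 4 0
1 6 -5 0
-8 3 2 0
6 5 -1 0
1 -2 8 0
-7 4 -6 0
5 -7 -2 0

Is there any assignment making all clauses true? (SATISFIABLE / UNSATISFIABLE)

Try x1 = True.
Try x2 = False.
  then x7 is forced to False.
  then x8 is forced to True.
  then x5 is forced to True.
  then x3 is forced to True.
x4, x6 are now unconstrained; take x4 = False, x6 = False.
So x1=T, x2=F, x3=T, x4=F, x5=T, x6=F, x7=F, x8=T is a satisfying assignment.

SATISFIABLE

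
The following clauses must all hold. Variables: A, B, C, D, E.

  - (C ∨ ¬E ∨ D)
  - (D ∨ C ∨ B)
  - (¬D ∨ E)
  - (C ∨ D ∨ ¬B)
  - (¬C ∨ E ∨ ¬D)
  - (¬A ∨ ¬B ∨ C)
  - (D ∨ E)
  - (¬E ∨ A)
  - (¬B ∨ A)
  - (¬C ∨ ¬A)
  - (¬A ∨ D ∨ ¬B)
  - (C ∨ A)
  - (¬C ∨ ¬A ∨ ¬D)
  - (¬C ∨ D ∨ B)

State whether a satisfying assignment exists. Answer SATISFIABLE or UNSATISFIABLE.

Branch on A: take A = True.
  then C is forced to False.
  then B is forced to False.
  then D is forced to True.
  then E is forced to True.
Every clause has at least one true literal under this assignment.
So A=T, B=F, C=F, D=T, E=T is a satisfying assignment.

SATISFIABLE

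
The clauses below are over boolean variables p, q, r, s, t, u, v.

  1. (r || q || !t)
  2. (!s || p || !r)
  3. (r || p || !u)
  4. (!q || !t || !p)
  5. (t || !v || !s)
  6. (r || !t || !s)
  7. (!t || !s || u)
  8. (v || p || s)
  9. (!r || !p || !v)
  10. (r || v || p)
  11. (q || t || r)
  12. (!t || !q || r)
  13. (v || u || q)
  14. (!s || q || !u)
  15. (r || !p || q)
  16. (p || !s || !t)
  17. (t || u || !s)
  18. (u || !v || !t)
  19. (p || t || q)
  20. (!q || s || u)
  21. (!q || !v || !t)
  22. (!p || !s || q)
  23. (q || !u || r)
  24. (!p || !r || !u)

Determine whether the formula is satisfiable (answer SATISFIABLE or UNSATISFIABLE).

Try p = True.
Set q = True and propagate.
  then t is forced to False.
For the remaining variables, r = False, s = False, u = True, v = False works.
So p=T  q=T  r=F  s=F  t=F  u=T  v=F is a satisfying assignment.

SATISFIABLE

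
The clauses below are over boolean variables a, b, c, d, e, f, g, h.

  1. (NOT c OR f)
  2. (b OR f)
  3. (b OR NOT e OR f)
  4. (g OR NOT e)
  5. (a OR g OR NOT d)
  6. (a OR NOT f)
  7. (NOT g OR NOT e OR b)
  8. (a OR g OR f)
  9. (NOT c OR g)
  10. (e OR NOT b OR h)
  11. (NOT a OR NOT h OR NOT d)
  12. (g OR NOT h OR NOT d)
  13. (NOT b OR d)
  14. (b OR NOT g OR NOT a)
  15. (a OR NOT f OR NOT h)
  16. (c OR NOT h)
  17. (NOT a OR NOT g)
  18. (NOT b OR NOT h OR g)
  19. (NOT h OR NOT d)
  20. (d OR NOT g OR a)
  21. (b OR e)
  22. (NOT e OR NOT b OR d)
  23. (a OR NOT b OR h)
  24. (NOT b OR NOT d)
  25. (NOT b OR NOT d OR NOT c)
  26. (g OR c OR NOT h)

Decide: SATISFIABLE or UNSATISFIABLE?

UNSATISFIABLE

b = True:
  propagation gives d=True; an empty clause results — contradiction.
b = False:
  propagation gives f=True, a=True, g=False, e=False; an empty clause results — contradiction.
Every branch closes, so no satisfying assignment exists.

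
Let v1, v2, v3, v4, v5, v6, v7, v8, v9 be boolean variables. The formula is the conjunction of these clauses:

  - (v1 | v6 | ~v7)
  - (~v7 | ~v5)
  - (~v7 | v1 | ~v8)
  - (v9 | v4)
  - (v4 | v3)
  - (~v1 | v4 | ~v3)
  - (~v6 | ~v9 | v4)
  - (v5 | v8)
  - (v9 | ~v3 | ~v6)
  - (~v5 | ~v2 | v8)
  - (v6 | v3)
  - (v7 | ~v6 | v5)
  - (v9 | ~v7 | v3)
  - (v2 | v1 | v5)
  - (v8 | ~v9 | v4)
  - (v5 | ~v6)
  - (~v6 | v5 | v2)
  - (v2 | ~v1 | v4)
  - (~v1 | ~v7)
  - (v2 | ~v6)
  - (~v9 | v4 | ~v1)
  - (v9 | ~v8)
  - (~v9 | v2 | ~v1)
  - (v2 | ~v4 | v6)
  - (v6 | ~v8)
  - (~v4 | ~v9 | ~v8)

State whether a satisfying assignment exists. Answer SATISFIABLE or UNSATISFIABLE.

UNSATISFIABLE

v6 = True:
  propagation gives v5=True, v7=False, v2=True, v8=True; an empty clause results — contradiction.
v6 = False:
  propagation gives v3=True, v8=False, v5=True, v7=False; an empty clause results — contradiction.
Every branch closes, so no satisfying assignment exists.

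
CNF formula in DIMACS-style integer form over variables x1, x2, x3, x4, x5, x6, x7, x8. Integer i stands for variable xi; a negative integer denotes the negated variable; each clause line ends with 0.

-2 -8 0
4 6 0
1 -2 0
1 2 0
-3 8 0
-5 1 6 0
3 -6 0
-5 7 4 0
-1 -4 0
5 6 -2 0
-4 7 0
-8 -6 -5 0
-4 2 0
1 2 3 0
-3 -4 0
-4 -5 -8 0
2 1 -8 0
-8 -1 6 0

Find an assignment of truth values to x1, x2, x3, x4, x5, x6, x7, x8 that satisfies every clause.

x7 occurs only positively in the remaining clauses — set x7 = True.
Try x1 = True.
  then x4 is forced to False.
  then x6 is forced to True.
  then x3 is forced to True.
  then x8 is forced to True.
  then x2 is forced to False.
  then x5 is forced to False.

x1=True  x2=False  x3=True  x4=False  x5=False  x6=True  x7=True  x8=True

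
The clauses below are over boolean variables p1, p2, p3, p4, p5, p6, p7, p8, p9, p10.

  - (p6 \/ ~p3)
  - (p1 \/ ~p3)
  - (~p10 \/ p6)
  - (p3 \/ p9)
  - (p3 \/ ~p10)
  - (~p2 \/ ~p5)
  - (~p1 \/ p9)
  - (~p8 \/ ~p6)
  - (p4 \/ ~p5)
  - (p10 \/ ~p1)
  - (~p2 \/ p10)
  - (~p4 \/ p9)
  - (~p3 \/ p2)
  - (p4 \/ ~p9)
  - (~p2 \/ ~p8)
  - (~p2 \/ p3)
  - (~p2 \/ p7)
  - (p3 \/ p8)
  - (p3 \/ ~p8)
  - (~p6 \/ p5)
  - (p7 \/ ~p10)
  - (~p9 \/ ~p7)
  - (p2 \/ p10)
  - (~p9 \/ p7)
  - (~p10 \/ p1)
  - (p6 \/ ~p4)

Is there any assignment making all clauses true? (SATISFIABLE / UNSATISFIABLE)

p3 = True:
  propagation gives p6=True, p1=True, p9=True, p8=False; an empty clause results — contradiction.
p3 = False:
  propagation gives p9=True, p10=False, p1=False, p2=False; an empty clause results — contradiction.
Every branch closes, so no satisfying assignment exists.

UNSATISFIABLE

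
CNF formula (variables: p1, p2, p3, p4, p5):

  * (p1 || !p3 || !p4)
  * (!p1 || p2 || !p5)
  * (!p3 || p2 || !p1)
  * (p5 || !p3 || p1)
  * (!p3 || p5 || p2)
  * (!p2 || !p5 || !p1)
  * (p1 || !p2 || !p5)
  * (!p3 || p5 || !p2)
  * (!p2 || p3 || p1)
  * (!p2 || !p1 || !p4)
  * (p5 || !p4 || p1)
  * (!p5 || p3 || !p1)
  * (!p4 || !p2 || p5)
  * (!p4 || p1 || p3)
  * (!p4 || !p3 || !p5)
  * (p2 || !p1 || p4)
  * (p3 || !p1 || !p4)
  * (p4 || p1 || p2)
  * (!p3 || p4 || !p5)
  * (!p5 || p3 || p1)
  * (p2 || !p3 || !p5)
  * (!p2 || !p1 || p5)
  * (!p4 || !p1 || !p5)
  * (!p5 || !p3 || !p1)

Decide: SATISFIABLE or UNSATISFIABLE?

UNSATISFIABLE

p1 = True:
  p5 = True:
    propagation gives p2=True; an empty clause results — contradiction.
  p5 = False:
    propagation gives p2=False, p3=False, p4=True; an empty clause results — contradiction.
p1 = False:
  p3 = True:
    propagation gives p4=False, p5=True; an empty clause results — contradiction.
  p3 = False:
    propagation gives p2=False, p4=False; an empty clause results — contradiction.
Every branch closes, so no satisfying assignment exists.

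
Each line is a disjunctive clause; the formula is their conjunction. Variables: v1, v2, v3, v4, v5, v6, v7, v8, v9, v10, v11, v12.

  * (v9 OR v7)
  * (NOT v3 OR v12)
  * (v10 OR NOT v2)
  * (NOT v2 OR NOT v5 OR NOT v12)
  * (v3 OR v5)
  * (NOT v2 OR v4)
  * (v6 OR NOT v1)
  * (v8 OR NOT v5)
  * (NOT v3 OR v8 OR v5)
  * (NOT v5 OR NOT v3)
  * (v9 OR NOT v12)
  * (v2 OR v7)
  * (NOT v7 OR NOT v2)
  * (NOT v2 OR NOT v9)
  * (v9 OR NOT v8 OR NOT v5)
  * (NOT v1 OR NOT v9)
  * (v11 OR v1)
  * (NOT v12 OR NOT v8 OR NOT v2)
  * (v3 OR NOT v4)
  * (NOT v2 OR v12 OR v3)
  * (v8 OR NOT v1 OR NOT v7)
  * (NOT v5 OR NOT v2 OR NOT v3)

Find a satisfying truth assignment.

v1 = 0, v2 = 0, v3 = 0, v4 = 0, v5 = 1, v6 = 0, v7 = 1, v8 = 1, v9 = 1, v10 = 1, v11 = 1, v12 = 0

Check each clause:
  1. (v7 OR v9) — v9 is true.
  2. (NOT v3 OR v12) — NOT v3 is true.
  3. (v10 OR NOT v2) — v10 is true.
  4. (NOT v2 OR NOT v5 OR NOT v12) — NOT v12 is true.
  5. (v3 OR v5) — v5 is true.
  6. (v4 OR NOT v2) — NOT v2 is true.
  7. (v6 OR NOT v1) — NOT v1 is true.
  8. (v8 OR NOT v5) — v8 is true.
  9. (NOT v3 OR v5 OR v8) — v8 is true.
  10. (NOT v3 OR NOT v5) — NOT v3 is true.
  11. (v9 OR NOT v12) — v9 is true.
  12. (v7 OR v2) — v7 is true.
  13. (NOT v2 OR NOT v7) — NOT v2 is true.
  14. (NOT v2 OR NOT v9) — NOT v2 is true.
  15. (NOT v5 OR v9 OR NOT v8) — v9 is true.
  16. (NOT v9 OR NOT v1) — NOT v1 is true.
  17. (v11 OR v1) — v11 is true.
  18. (NOT v12 OR NOT v8 OR NOT v2) — NOT v12 is true.
  19. (v3 OR NOT v4) — NOT v4 is true.
  20. (v3 OR v12 OR NOT v2) — NOT v2 is true.
  21. (NOT v7 OR v8 OR NOT v1) — v8 is true.
  22. (NOT v5 OR NOT v3 OR NOT v2) — NOT v3 is true.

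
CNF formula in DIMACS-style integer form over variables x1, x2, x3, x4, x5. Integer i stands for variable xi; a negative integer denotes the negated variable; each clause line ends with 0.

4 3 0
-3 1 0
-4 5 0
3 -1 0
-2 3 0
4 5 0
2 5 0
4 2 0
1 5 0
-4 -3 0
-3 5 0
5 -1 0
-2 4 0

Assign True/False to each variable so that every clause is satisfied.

x1=F, x2=F, x3=F, x4=T, x5=T

Check each clause:
  1. {x4, x3} — x4 is true.
  2. {¬x3, x1} — ¬x3 is true.
  3. {x5, ¬x4} — x5 is true.
  4. {x3, ¬x1} — ¬x1 is true.
  5. {x3, ¬x2} — ¬x2 is true.
  6. {x5, x4} — x4 is true.
  7. {x2, x5} — x5 is true.
  8. {x2, x4} — x4 is true.
  9. {x1, x5} — x5 is true.
  10. {¬x3, ¬x4} — ¬x3 is true.
  11. {x5, ¬x3} — ¬x3 is true.
  12. {x5, ¬x1} — x5 is true.
  13. {¬x2, x4} — x4 is true.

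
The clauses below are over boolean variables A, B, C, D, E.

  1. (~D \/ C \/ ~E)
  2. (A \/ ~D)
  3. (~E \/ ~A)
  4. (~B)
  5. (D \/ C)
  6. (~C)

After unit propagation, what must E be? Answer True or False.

False

Unit clause (~B) sets B = False.
(~C) is a unit clause: C = False.
In (C \/ D), C is now false; D must hold, so D = True.
(~D \/ C \/ ~E): since C = False, D = True, the clause reduces to (~E). E = False.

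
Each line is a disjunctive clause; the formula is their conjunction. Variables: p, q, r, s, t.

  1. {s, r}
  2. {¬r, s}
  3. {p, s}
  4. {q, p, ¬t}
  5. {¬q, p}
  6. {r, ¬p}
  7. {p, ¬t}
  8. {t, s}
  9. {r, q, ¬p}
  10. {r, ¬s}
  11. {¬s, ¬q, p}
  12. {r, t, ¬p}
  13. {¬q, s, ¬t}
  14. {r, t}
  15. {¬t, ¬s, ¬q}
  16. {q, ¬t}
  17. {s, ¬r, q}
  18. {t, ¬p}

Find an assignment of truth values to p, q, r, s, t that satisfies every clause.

p = 0, q = 0, r = 1, s = 1, t = 0

Set p = False and propagate.
  then s is forced to True.
  then q is forced to False.
  then t is forced to False.
  then r is forced to True.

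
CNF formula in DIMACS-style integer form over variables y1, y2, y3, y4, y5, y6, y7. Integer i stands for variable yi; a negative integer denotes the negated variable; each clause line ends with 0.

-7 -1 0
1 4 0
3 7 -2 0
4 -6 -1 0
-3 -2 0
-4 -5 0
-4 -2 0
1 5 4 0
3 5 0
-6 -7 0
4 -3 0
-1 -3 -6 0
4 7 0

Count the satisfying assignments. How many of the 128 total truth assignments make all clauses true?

4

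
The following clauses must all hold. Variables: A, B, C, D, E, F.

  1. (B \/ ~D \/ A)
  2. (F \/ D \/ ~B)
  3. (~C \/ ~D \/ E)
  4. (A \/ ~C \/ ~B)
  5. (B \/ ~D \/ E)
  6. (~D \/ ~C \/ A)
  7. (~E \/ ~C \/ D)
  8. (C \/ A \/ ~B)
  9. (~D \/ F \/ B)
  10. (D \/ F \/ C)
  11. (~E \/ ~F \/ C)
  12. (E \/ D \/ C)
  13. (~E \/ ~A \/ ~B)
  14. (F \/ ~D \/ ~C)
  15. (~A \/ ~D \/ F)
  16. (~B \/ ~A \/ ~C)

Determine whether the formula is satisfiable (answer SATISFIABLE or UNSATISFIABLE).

Branch on A: take A = True.
Set B = False and propagate.
For the remaining variables, C = True, D = False, E = False, F = False works.
So A=T, B=F, C=T, D=F, E=F, F=F is a satisfying assignment.

SATISFIABLE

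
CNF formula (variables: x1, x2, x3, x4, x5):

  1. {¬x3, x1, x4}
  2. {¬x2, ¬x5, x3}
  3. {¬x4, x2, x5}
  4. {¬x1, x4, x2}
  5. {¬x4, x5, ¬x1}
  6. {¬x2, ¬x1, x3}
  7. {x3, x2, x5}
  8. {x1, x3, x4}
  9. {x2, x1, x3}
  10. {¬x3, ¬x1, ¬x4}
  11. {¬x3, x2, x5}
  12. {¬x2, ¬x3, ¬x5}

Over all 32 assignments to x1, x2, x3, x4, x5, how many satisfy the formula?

5

Satisfying assignments:
  x1=0 x2=0 x3=1 x4=1 x5=1
  x1=0 x2=1 x3=0 x4=1 x5=0
  x1=0 x2=1 x3=1 x4=1 x5=0
  x1=1 x2=0 x3=0 x4=1 x5=1
  x1=1 x2=1 x3=1 x4=0 x5=0
Count: 5.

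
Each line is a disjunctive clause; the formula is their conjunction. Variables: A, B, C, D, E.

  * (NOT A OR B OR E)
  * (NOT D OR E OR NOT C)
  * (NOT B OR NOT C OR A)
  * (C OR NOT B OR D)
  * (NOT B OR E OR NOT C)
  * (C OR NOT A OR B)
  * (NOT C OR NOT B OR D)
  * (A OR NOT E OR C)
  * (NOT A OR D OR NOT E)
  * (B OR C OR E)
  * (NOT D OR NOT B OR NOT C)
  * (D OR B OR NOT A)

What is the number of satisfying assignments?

The models are:
  A=F B=F C=T D=F E=F
  A=F B=F C=T D=F E=T
  A=F B=F C=T D=T E=T
  A=F B=T C=F D=T E=F
  A=T B=F C=T D=T E=T
  A=T B=T C=F D=T E=F
  A=T B=T C=F D=T E=T
That's 7 in total.

7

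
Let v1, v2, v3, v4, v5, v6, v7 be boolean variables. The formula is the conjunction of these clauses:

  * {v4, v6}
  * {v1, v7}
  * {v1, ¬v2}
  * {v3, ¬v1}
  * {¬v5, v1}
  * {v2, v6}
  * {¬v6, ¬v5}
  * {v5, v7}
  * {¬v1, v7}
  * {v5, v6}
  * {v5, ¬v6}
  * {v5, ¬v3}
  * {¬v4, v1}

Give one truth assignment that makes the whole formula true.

v1 = 1, v2 = 1, v3 = 1, v4 = 1, v5 = 1, v6 = 0, v7 = 1

Check each clause:
  1. {v4, v6} — v4 is true.
  2. {v1, v7} — v1 is true.
  3. {v1, ¬v2} — v1 is true.
  4. {v3, ¬v1} — v3 is true.
  5. {v1, ¬v5} — v1 is true.
  6. {v6, v2} — v2 is true.
  7. {¬v5, ¬v6} — ¬v6 is true.
  8. {v7, v5} — v5 is true.
  9. {v7, ¬v1} — v7 is true.
  10. {v6, v5} — v5 is true.
  11. {v5, ¬v6} — ¬v6 is true.
  12. {v5, ¬v3} — v5 is true.
  13. {v1, ¬v4} — v1 is true.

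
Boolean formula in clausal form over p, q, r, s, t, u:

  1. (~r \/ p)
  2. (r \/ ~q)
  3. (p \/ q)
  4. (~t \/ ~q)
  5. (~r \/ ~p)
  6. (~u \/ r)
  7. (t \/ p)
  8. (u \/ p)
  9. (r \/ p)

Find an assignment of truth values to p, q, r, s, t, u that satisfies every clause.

p=True, q=False, r=False, s=False, t=False, u=False

Check each clause:
  1. (~r \/ p) — p is true.
  2. (~q \/ r) — ~q is true.
  3. (q \/ p) — p is true.
  4. (~t \/ ~q) — ~t is true.
  5. (~r \/ ~p) — ~r is true.
  6. (~u \/ r) — ~u is true.
  7. (t \/ p) — p is true.
  8. (p \/ u) — p is true.
  9. (p \/ r) — p is true.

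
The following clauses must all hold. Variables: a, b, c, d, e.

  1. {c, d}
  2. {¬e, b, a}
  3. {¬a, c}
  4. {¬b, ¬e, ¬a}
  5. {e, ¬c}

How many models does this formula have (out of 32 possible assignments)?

7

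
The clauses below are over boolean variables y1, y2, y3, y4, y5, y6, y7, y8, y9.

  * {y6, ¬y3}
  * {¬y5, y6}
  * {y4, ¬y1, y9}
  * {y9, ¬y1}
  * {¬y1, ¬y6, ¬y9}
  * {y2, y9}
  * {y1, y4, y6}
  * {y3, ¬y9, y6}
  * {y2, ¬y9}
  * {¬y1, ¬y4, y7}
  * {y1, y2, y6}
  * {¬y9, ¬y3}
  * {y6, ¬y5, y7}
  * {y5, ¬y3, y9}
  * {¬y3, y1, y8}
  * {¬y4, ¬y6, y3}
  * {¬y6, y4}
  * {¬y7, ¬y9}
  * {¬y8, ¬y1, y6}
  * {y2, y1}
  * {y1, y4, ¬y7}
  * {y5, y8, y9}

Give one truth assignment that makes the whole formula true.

y1=F, y2=T, y3=F, y4=T, y5=F, y6=F, y7=F, y8=T, y9=F

Check each clause:
  1. {y6, ¬y3} — ¬y3 is true.
  2. {¬y5, y6} — ¬y5 is true.
  3. {¬y1, y9, y4} — y4 is true.
  4. {¬y1, y9} — ¬y1 is true.
  5. {¬y1, ¬y6, ¬y9} — ¬y6 is true.
  6. {y9, y2} — y2 is true.
  7. {y1, y6, y4} — y4 is true.
  8. {¬y9, y6, y3} — ¬y9 is true.
  9. {¬y9, y2} — y2 is true.
  10. {y7, ¬y1, ¬y4} — ¬y1 is true.
  11. {y6, y2, y1} — y2 is true.
  12. {¬y9, ¬y3} — ¬y3 is true.
  13. {¬y5, y7, y6} — ¬y5 is true.
  14. {y9, y5, ¬y3} — ¬y3 is true.
  15. {¬y3, y1, y8} — y8 is true.
  16. {y3, ¬y4, ¬y6} — ¬y6 is true.
  17. {y4, ¬y6} — ¬y6 is true.
  18. {¬y7, ¬y9} — ¬y7 is true.
  19. {¬y8, ¬y1, y6} — ¬y1 is true.
  20. {y2, y1} — y2 is true.
  21. {y1, ¬y7, y4} — ¬y7 is true.
  22. {y9, y5, y8} — y8 is true.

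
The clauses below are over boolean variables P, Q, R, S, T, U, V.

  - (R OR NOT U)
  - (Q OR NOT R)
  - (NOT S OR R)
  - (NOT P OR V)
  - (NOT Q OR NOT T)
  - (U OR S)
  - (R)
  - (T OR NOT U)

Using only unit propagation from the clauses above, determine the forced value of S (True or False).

True

Unit clause (R) sets R = True.
(NOT R OR Q) with R = True leaves only Q, so Q = True.
From (NOT T OR NOT Q) and Q = True: T = False.
From (T OR NOT U) and T = False: U = False.
From (S OR U) and U = False: S = True.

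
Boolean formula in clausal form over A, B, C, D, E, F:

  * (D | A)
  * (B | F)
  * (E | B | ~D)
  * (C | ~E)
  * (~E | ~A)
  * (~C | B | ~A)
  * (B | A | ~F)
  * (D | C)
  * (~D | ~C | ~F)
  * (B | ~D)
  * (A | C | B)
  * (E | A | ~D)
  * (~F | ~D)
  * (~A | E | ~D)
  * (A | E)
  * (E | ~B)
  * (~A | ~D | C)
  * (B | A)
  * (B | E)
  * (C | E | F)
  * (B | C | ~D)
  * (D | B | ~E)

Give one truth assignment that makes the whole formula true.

A=False  B=True  C=True  D=True  E=True  F=False

Check each clause:
  1. (A | D) — D is true.
  2. (F | B) — B is true.
  3. (~D | B | E) — B is true.
  4. (C | ~E) — C is true.
  5. (~A | ~E) — ~A is true.
  6. (~A | B | ~C) — B is true.
  7. (~F | A | B) — B is true.
  8. (C | D) — C is true.
  9. (~D | ~F | ~C) — ~F is true.
  10. (~D | B) — B is true.
  11. (C | A | B) — B is true.
  12. (~D | A | E) — E is true.
  13. (~F | ~D) — ~F is true.
  14. (~A | ~D | E) — E is true.
  15. (A | E) — E is true.
  16. (E | ~B) — E is true.
  17. (~A | C | ~D) — C is true.
  18. (A | B) — B is true.
  19. (E | B) — B is true.
  20. (C | E | F) — C is true.
  21. (B | ~D | C) — B is true.
  22. (~E | B | D) — B is true.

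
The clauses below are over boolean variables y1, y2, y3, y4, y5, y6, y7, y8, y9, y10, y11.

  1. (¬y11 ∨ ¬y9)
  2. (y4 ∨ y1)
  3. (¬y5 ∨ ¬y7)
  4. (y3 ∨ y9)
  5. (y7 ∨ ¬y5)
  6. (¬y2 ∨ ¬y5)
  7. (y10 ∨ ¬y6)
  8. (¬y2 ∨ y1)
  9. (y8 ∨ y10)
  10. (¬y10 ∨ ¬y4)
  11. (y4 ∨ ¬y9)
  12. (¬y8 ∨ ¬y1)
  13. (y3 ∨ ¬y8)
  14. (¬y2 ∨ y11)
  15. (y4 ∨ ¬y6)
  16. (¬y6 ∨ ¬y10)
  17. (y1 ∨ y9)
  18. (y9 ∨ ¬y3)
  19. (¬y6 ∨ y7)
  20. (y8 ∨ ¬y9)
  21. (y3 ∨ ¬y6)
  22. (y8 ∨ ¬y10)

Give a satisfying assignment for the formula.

y1 = False, y2 = False, y3 = True, y4 = True, y5 = False, y6 = False, y7 = False, y8 = True, y9 = True, y10 = False, y11 = False

y2 occurs only negated in the remaining clauses — set y2 = False.
y5 occurs only negated in the remaining clauses — set y5 = False.
Try y1 = False.
  then y4 is forced to True.
  then y10 is forced to False.
  then y6 is forced to False.
  then y8 is forced to True.
  then y3 is forced to True.
  then y9 is forced to True.
  then y11 is forced to False.
y7 is now unconstrained; take y7 = False.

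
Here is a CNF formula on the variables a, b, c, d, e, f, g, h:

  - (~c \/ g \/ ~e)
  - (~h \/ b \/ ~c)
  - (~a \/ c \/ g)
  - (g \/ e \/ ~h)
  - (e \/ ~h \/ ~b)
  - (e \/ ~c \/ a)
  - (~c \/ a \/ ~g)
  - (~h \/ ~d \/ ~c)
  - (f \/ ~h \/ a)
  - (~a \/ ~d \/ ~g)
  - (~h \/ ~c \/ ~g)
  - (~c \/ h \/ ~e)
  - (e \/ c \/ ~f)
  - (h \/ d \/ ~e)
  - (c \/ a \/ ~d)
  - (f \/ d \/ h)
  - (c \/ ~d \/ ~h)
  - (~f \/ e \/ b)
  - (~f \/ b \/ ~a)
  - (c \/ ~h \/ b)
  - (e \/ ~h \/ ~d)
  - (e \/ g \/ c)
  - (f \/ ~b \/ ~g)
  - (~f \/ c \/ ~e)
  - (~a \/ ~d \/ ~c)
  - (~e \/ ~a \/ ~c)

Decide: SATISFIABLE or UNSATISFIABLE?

SATISFIABLE

Try a = True.
Try b = True.
Try c = True.
  then d is forced to False.
  then e is forced to False.
  then h is forced to False.
  then f is forced to True.
g is now unconstrained; take g = False.
So a=True, b=True, c=True, d=False, e=False, f=True, g=False, h=False is a satisfying assignment.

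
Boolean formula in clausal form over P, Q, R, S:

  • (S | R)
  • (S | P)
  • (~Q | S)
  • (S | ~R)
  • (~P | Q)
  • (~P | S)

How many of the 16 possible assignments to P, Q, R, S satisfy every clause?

6

Satisfying assignments:
  P=F Q=F R=F S=T
  P=F Q=F R=T S=T
  P=F Q=T R=F S=T
  P=F Q=T R=T S=T
  P=T Q=T R=F S=T
  P=T Q=T R=T S=T
That's 6 in total.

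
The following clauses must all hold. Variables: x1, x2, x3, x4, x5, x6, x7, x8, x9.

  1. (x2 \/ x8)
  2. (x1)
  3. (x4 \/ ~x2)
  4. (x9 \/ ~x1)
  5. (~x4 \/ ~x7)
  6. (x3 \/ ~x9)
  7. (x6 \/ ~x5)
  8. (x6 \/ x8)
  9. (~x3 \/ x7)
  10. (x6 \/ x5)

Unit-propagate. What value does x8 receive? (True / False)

True

(x1) is a unit clause: x1 = True.
(~x1 \/ x9) with x1 = True leaves only x9, so x9 = True.
(x3 \/ ~x9) with x9 = True leaves only x3, so x3 = True.
(x7 \/ ~x3) with x3 = True leaves only x7, so x7 = True.
(~x7 \/ ~x4): since x7 = True, the clause reduces to (~x4). x4 = False.
In (~x2 \/ x4), x4 is now false; ~x2 must hold, so x2 = False.
(x2 \/ x8) with x2 = False leaves only x8, so x8 = True.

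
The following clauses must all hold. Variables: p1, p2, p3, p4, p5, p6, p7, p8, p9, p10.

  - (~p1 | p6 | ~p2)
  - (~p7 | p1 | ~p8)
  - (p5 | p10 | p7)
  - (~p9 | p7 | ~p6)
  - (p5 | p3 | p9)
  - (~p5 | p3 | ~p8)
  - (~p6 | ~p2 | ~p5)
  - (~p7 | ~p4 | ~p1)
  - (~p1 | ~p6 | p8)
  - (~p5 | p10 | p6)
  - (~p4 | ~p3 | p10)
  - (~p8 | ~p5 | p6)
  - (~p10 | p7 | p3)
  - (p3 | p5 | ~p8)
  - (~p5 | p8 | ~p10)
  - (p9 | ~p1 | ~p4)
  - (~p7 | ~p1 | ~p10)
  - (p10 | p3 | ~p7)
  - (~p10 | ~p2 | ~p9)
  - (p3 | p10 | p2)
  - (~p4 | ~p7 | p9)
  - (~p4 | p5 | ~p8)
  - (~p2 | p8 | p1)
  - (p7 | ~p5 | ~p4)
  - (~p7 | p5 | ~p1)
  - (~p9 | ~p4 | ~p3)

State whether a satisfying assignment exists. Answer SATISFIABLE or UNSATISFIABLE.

p4 occurs only negated in the remaining clauses — set p4 = False.
Try p1 = False.
Branch on p2: take p2 = False.
Try p3 = True.
The remaining clauses are satisfied by p5 = True, p6 = True, p7 = True, p8 = False, p9 = True, p10 = False.
So p1 = False, p2 = False, p3 = True, p4 = False, p5 = True, p6 = True, p7 = True, p8 = False, p9 = True, p10 = False is a satisfying assignment.

SATISFIABLE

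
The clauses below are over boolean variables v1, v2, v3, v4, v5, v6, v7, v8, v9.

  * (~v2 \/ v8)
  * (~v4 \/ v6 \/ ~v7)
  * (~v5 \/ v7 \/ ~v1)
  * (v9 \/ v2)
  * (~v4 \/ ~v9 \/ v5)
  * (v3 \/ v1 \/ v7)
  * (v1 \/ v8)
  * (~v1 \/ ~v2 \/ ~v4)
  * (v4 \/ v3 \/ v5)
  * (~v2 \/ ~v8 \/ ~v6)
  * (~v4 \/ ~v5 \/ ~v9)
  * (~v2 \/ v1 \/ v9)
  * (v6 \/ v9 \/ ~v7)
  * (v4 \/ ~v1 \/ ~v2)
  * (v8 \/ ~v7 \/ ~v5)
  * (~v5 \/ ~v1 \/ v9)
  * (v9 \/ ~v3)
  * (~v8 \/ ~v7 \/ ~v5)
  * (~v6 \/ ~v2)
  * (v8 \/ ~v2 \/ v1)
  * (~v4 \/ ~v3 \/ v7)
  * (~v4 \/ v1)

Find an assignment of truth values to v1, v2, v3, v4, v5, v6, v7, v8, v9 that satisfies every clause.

v1=F, v2=T, v3=T, v4=F, v5=T, v6=F, v7=F, v8=T, v9=T

Branch on v1: take v1 = False.
  then v8 is forced to True.
  then v4 is forced to False.
Set v2 = True and propagate.
  then v6 is forced to False.
  then v9 is forced to True.
Try v3 = True.
For the remaining variables, v5 = True, v7 = False works.
Every clause has at least one true literal under this assignment.
Check each clause:
  1. (v8 \/ ~v2) — v8 is true.
  2. (v6 \/ ~v4 \/ ~v7) — ~v7 is true.
  3. (~v1 \/ ~v5 \/ v7) — ~v1 is true.
  4. (v2 \/ v9) — v9 is true.
  5. (~v4 \/ ~v9 \/ v5) — ~v4 is true.
  6. (v3 \/ v7 \/ v1) — v3 is true.
  7. (v1 \/ v8) — v8 is true.
  8. (~v1 \/ ~v4 \/ ~v2) — ~v4 is true.
  9. (v3 \/ v5 \/ v4) — v3 is true.
  10. (~v2 \/ ~v8 \/ ~v6) — ~v6 is true.
  11. (~v9 \/ ~v5 \/ ~v4) — ~v4 is true.
  12. (~v2 \/ v9 \/ v1) — v9 is true.
  13. (v9 \/ ~v7 \/ v6) — v9 is true.
  14. (~v1 \/ v4 \/ ~v2) — ~v1 is true.
  15. (~v5 \/ v8 \/ ~v7) — v8 is true.
  16. (~v5 \/ v9 \/ ~v1) — v9 is true.
  17. (~v3 \/ v9) — v9 is true.
  18. (~v8 \/ ~v7 \/ ~v5) — ~v7 is true.
  19. (~v6 \/ ~v2) — ~v6 is true.
  20. (v8 \/ ~v2 \/ v1) — v8 is true.
  21. (~v3 \/ ~v4 \/ v7) — ~v4 is true.
  22. (v1 \/ ~v4) — ~v4 is true.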